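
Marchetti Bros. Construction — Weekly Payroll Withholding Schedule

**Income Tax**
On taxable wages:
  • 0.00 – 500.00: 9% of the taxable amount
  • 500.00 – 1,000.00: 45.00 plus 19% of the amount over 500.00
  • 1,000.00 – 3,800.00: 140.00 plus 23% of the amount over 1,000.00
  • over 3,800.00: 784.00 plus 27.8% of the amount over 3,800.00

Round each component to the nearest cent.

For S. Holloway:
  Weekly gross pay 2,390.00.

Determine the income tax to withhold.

Income Tax: taxable = 2,390.00
  140.00 + 23% × (2,390.00 − 1,000.00) = 140.00 + 23% × 1,390.00 = 459.70

459.70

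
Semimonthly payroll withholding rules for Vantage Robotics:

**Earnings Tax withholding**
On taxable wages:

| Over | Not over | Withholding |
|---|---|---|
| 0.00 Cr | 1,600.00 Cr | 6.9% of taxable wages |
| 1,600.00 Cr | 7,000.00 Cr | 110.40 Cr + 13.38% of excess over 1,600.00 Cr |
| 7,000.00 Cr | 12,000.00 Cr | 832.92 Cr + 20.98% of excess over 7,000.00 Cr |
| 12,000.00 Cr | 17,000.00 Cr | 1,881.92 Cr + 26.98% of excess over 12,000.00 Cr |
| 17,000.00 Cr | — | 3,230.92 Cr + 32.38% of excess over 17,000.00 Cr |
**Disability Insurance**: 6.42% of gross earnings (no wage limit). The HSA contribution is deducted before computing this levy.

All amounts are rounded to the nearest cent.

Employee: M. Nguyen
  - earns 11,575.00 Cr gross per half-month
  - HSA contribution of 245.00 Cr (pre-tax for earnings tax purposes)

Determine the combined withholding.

Earnings Tax: taxable = 11,575.00 Cr − 245.00 Cr = 11,330.00 Cr
  832.92 Cr + 20.98% × (11,330.00 Cr − 7,000.00 Cr) = 832.92 Cr + 20.98% × 4,330.00 Cr = 1,741.35 Cr
Disability Insurance: 6.42% × 11,330.00 Cr = 727.39 Cr
Total: 1,741.35 Cr + 727.39 Cr = 2,468.74 Cr

2,468.74 Cr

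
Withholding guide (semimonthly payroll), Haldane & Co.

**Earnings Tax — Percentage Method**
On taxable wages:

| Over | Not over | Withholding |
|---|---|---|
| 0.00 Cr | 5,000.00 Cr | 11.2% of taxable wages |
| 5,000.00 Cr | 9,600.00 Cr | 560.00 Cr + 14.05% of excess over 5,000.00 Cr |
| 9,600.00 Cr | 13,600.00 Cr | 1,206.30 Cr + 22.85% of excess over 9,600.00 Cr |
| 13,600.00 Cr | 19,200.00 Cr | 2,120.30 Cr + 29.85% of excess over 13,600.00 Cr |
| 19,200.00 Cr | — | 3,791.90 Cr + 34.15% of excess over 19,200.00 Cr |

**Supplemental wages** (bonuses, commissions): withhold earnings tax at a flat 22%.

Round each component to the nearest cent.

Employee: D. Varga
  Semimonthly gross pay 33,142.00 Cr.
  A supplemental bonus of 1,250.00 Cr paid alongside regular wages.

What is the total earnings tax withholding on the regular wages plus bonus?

Earnings Tax: taxable = 33,142.00 Cr
  3,791.90 Cr + 34.15% × (33,142.00 Cr − 19,200.00 Cr) = 3,791.90 Cr + 34.15% × 13,942.00 Cr = 8,553.09 Cr
Supplemental (22% flat on bonus): 22% × 1,250.00 Cr = 275.00 Cr
Total earnings tax: 8,553.09 Cr + 275.00 Cr = 8,828.09 Cr

8,828.09 Cr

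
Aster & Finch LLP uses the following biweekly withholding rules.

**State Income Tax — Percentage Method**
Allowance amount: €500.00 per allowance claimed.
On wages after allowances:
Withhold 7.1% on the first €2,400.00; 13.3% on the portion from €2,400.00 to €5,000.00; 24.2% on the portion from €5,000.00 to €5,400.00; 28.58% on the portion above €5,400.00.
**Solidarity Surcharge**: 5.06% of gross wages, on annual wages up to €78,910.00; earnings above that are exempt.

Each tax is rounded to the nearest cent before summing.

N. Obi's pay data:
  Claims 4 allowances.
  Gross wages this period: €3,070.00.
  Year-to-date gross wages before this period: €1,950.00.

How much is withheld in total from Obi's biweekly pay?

€231.31

State Income Tax: taxable = €3,070.00 − 4×€500.00 = €1,070.00
  7.1% × €1,070.00 = €75.97
Solidarity Surcharge: 5.06% × €3,070.00 = €155.34
Total: €75.97 + €155.34 = €231.31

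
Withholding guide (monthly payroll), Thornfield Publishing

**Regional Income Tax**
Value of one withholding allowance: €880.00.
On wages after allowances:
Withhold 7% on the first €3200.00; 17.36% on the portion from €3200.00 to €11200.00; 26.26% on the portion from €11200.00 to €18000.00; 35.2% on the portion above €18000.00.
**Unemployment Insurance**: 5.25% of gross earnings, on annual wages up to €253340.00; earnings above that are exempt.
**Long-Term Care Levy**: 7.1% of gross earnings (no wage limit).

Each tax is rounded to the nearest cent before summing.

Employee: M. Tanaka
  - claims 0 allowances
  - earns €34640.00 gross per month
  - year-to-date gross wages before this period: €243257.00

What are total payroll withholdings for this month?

€12244.56

Regional Income Tax: taxable = €34640.00
  €3398.48 + 35.2% × (€34640.00 − €18000.00) = €3398.48 + 35.2% × €16640.00 = €9255.76
Unemployment Insurance: cap €253340.00 − YTD €243257.00 = €10083.00 subject; 5.25% × €10083.00 = €529.36
Long-Term Care Levy: 7.1% × €34640.00 = €2459.44
Total: €9255.76 + €529.36 + €2459.44 = €12244.56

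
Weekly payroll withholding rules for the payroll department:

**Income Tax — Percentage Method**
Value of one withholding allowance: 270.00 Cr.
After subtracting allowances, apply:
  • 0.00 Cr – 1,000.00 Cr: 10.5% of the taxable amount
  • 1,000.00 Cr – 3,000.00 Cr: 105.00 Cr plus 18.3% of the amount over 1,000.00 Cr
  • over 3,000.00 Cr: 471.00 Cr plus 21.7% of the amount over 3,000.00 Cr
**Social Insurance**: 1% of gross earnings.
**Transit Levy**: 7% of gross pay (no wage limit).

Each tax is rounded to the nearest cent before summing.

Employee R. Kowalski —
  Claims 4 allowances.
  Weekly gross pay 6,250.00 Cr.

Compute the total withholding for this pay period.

1,441.89 Cr

Income Tax: taxable = 6,250.00 Cr − 4×270.00 Cr = 5,170.00 Cr
  471.00 Cr + 21.7% × (5,170.00 Cr − 3,000.00 Cr) = 471.00 Cr + 21.7% × 2,170.00 Cr = 941.89 Cr
Social Insurance: 1% × 6,250.00 Cr = 62.50 Cr
Transit Levy: 7% × 6,250.00 Cr = 437.50 Cr
Total: 941.89 Cr + 62.50 Cr + 437.50 Cr = 1,441.89 Cr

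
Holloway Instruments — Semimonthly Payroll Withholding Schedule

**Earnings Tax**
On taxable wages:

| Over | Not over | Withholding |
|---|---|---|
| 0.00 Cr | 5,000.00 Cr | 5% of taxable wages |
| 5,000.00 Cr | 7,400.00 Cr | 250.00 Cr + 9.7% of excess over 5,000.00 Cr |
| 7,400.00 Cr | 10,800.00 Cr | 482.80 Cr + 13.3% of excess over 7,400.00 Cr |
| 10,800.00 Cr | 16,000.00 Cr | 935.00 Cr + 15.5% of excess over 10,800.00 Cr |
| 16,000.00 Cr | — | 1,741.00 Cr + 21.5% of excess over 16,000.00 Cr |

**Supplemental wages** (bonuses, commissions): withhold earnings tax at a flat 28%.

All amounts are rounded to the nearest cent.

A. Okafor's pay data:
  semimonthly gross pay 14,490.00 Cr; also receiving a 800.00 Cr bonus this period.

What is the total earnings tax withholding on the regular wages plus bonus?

Earnings Tax: taxable = 14,490.00 Cr
  935.00 Cr + 15.5% × (14,490.00 Cr − 10,800.00 Cr) = 935.00 Cr + 15.5% × 3,690.00 Cr = 1,506.95 Cr
Supplemental (28% flat on bonus): 28% × 800.00 Cr = 224.00 Cr
Total earnings tax: 1,506.95 Cr + 224.00 Cr = 1,730.95 Cr

1,730.95 Cr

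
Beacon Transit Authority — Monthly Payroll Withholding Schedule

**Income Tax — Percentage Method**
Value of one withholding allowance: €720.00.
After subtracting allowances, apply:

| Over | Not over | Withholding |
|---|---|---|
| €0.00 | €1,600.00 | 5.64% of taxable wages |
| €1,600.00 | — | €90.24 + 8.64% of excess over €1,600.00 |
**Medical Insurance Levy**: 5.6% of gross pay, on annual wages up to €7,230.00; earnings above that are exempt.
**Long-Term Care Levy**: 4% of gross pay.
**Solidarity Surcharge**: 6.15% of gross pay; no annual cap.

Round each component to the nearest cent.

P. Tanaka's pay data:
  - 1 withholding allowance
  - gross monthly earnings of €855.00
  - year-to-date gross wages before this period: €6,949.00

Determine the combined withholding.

€110.13

Income Tax: taxable = €855.00 − 1×€720.00 = €135.00
  5.64% × €135.00 = €7.61
Medical Insurance Levy: cap €7,230.00 − YTD €6,949.00 = €281.00 subject; 5.6% × €281.00 = €15.74
Long-Term Care Levy: 4% × €855.00 = €34.20
Solidarity Surcharge: 6.15% × €855.00 = €52.58
Total: €7.61 + €15.74 + €34.20 + €52.58 = €110.13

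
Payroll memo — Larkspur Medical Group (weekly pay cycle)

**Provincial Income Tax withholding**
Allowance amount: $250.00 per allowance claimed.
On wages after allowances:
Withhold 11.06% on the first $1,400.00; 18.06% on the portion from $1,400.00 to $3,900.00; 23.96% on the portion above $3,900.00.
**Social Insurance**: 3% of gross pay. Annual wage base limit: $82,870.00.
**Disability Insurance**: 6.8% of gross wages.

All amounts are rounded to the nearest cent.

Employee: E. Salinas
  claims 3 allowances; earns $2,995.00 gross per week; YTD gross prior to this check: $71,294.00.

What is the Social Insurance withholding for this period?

Social Insurance: 3% × $2,995.00 = $89.85

$89.85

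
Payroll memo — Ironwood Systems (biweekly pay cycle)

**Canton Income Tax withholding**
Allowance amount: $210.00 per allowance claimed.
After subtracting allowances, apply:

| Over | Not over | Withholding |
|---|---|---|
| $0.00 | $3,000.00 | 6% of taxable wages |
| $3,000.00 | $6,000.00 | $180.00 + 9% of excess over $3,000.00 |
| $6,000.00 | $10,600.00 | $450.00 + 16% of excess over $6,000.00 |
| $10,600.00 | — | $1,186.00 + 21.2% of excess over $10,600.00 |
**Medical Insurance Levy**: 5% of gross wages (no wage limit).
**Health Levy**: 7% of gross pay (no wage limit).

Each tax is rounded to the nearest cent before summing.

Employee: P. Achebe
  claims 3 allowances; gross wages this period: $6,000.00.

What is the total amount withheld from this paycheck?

$1,113.30

Canton Income Tax: taxable = $6,000.00 − 3×$210.00 = $5,370.00
  $180.00 + 9% × ($5,370.00 − $3,000.00) = $180.00 + 9% × $2,370.00 = $393.30
Medical Insurance Levy: 5% × $6,000.00 = $300.00
Health Levy: 7% × $6,000.00 = $420.00
Total: $393.30 + $300.00 + $420.00 = $1,113.30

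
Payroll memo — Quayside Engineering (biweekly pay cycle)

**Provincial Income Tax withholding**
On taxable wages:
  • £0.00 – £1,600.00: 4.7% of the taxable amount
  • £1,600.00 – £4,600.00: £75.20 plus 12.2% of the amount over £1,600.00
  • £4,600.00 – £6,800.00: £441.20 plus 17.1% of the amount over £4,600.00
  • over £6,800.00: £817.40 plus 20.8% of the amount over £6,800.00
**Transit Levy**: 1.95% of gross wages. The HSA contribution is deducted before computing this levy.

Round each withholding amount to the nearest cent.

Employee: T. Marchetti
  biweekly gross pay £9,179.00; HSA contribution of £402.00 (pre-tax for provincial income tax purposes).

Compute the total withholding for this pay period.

£1,399.77

Provincial Income Tax: taxable = £9,179.00 − £402.00 = £8,777.00
  £817.40 + 20.8% × (£8,777.00 − £6,800.00) = £817.40 + 20.8% × £1,977.00 = £1,228.62
Transit Levy: 1.95% × £8,777.00 = £171.15
Total: £1,228.62 + £171.15 = £1,399.77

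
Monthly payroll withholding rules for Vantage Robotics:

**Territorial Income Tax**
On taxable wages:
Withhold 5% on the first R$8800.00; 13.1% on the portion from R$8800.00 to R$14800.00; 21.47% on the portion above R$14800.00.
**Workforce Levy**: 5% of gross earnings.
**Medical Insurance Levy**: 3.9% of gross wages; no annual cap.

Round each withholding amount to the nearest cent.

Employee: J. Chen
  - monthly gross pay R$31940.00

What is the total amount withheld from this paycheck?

R$7748.62

Territorial Income Tax: taxable = R$31940.00
  R$1226.00 + 21.47% × (R$31940.00 − R$14800.00) = R$1226.00 + 21.47% × R$17140.00 = R$4905.96
Workforce Levy: 5% × R$31940.00 = R$1597.00
Medical Insurance Levy: 3.9% × R$31940.00 = R$1245.66
Total: R$4905.96 + R$1597.00 + R$1245.66 = R$7748.62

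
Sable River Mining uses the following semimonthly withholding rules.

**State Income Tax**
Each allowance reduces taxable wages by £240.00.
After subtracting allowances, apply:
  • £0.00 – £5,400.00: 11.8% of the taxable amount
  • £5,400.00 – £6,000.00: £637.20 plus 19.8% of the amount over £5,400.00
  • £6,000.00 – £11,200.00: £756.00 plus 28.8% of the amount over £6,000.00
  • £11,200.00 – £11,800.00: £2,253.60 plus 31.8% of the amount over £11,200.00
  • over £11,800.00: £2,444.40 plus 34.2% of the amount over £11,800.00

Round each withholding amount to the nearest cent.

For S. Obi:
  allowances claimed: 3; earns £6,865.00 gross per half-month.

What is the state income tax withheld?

£797.76

State Income Tax: taxable = £6,865.00 − 3×£240.00 = £6,145.00
  £756.00 + 28.8% × (£6,145.00 − £6,000.00) = £756.00 + 28.8% × £145.00 = £797.76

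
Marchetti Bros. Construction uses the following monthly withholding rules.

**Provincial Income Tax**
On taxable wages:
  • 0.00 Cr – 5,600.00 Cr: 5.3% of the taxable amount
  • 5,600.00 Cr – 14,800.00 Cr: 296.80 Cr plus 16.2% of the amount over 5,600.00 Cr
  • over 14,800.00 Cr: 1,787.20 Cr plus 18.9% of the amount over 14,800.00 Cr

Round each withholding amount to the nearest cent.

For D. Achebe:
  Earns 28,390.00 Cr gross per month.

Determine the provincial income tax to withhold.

4,355.71 Cr

Provincial Income Tax: taxable = 28,390.00 Cr
  1,787.20 Cr + 18.9% × (28,390.00 Cr − 14,800.00 Cr) = 1,787.20 Cr + 18.9% × 13,590.00 Cr = 4,355.71 Cr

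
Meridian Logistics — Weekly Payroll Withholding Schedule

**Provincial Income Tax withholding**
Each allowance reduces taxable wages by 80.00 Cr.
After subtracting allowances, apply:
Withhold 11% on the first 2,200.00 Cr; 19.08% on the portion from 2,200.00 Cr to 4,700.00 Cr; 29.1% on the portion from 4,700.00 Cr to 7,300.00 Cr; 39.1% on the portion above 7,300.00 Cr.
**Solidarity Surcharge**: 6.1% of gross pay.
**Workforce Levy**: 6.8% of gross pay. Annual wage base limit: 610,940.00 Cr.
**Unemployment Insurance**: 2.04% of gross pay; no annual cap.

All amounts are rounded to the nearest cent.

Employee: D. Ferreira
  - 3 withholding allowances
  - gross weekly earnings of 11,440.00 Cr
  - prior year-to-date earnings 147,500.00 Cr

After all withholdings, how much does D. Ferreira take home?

6,730.36 Cr

Provincial Income Tax: taxable = 11,440.00 Cr − 3×80.00 Cr = 11,200.00 Cr
  1,475.60 Cr + 39.1% × (11,200.00 Cr − 7,300.00 Cr) = 1,475.60 Cr + 39.1% × 3,900.00 Cr = 3,000.50 Cr
Solidarity Surcharge: 6.1% × 11,440.00 Cr = 697.84 Cr
Workforce Levy: 6.8% × 11,440.00 Cr = 777.92 Cr
Unemployment Insurance: 2.04% × 11,440.00 Cr = 233.38 Cr
Total withheld: 3,000.50 Cr + 697.84 Cr + 777.92 Cr + 233.38 Cr = 4,709.64 Cr
Net pay: 11,440.00 Cr − 4,709.64 Cr = 6,730.36 Cr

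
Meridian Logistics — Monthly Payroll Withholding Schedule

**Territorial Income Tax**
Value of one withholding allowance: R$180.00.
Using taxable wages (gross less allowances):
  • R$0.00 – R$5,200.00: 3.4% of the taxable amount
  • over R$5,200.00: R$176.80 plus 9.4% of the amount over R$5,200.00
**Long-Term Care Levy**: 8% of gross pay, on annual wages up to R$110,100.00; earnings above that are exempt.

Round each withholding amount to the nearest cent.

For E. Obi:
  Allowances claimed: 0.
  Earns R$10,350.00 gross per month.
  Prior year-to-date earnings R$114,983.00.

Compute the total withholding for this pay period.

Territorial Income Tax: taxable = R$10,350.00
  R$176.80 + 9.4% × (R$10,350.00 − R$5,200.00) = R$176.80 + 9.4% × R$5,150.00 = R$660.90
Long-Term Care Levy: YTD R$114,983.00 ≥ cap R$110,100.00 → R$0.00
Total: R$660.90 + R$0.00 = R$660.90

R$660.90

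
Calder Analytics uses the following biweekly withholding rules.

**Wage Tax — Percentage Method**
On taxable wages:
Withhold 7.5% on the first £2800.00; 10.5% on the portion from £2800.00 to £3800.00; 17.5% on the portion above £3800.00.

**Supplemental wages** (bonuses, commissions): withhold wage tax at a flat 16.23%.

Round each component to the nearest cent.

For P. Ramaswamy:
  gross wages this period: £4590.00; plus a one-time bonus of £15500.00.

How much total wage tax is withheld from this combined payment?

£2968.90

Wage Tax: taxable = £4590.00
  £315.00 + 17.5% × (£4590.00 − £3800.00) = £315.00 + 17.5% × £790.00 = £453.25
Supplemental (16.23% flat on bonus): 16.23% × £15500.00 = £2515.65
Total wage tax: £453.25 + £2515.65 = £2968.90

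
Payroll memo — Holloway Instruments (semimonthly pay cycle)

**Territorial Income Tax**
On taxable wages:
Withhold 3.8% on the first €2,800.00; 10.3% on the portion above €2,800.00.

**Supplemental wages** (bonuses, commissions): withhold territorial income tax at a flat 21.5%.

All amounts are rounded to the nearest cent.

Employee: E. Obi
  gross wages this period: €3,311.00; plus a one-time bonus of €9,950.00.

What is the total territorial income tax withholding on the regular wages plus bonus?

Territorial Income Tax: taxable = €3,311.00
  €106.40 + 10.3% × (€3,311.00 − €2,800.00) = €106.40 + 10.3% × €511.00 = €159.03
Supplemental (21.5% flat on bonus): 21.5% × €9,950.00 = €2,139.25
Total territorial income tax: €159.03 + €2,139.25 = €2,298.28

€2,298.28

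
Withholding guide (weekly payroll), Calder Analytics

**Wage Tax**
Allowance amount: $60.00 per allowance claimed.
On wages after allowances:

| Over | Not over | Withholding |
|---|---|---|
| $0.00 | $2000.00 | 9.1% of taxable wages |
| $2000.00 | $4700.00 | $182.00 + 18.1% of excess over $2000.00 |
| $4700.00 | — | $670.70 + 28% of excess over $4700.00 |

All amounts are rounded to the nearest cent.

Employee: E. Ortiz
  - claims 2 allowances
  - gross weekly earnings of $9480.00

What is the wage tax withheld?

$1975.50

Wage Tax: taxable = $9480.00 − 2×$60.00 = $9360.00
  $670.70 + 28% × ($9360.00 − $4700.00) = $670.70 + 28% × $4660.00 = $1975.50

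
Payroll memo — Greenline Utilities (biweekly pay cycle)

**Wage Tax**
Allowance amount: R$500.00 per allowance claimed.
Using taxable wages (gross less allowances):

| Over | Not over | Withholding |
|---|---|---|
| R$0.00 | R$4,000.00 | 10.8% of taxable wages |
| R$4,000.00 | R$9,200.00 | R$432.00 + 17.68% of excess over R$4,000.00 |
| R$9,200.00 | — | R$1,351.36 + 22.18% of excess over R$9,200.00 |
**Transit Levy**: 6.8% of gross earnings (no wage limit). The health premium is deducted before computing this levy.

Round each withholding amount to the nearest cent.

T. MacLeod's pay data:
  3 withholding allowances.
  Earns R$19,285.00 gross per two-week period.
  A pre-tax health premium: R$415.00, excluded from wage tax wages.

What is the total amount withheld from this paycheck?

R$4,446.63

Wage Tax: taxable = R$19,285.00 − R$415.00 − 3×R$500.00 = R$17,370.00
  R$1,351.36 + 22.18% × (R$17,370.00 − R$9,200.00) = R$1,351.36 + 22.18% × R$8,170.00 = R$3,163.47
Transit Levy: 6.8% × R$18,870.00 = R$1,283.16
Total: R$3,163.47 + R$1,283.16 = R$4,446.63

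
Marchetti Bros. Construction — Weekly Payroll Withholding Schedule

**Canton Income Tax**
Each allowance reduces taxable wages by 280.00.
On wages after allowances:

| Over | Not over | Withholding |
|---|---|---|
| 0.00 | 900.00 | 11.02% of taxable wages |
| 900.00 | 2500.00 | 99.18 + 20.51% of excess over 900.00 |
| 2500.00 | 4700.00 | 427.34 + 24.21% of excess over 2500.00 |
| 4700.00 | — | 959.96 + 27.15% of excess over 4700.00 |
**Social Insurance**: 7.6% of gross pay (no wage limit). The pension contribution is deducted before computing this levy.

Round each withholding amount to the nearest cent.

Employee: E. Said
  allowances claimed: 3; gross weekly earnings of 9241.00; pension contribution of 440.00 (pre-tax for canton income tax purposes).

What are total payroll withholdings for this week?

Canton Income Tax: taxable = 9241.00 − 440.00 − 3×280.00 = 7961.00
  959.96 + 27.15% × (7961.00 − 4700.00) = 959.96 + 27.15% × 3261.00 = 1845.32
Social Insurance: 7.6% × 8801.00 = 668.88
Total: 1845.32 + 668.88 = 2514.20

2514.20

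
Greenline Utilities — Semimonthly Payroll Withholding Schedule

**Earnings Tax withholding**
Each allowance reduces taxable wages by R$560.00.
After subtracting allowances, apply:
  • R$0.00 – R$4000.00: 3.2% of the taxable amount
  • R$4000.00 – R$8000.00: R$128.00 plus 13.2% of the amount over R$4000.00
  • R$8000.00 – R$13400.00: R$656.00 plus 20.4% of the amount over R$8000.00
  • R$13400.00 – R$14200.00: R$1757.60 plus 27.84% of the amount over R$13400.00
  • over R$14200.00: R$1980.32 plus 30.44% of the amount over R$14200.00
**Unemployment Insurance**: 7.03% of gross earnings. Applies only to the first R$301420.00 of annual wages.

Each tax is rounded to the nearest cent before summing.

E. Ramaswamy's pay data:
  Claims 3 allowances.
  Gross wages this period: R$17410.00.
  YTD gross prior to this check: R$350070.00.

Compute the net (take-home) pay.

Earnings Tax: taxable = R$17410.00 − 3×R$560.00 = R$15730.00
  R$1980.32 + 30.44% × (R$15730.00 − R$14200.00) = R$1980.32 + 30.44% × R$1530.00 = R$2446.05
Unemployment Insurance: YTD R$350070.00 ≥ cap R$301420.00 → R$0.00
Total withheld: R$2446.05 + R$0.00 = R$2446.05
Net pay: R$17410.00 − R$2446.05 = R$14963.95

R$14963.95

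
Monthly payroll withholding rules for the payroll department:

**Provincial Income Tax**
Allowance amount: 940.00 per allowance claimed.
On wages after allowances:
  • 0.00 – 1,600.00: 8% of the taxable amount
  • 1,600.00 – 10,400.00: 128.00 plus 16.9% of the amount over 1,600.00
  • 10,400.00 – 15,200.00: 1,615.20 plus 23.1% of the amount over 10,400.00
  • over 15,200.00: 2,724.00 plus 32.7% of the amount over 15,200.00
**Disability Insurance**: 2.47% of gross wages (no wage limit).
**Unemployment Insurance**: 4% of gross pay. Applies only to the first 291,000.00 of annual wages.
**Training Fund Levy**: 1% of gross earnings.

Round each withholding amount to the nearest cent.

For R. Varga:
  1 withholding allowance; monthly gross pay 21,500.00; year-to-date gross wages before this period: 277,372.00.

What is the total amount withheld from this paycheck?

Provincial Income Tax: taxable = 21,500.00 − 1×940.00 = 20,560.00
  2,724.00 + 32.7% × (20,560.00 − 15,200.00) = 2,724.00 + 32.7% × 5,360.00 = 4,476.72
Disability Insurance: 2.47% × 21,500.00 = 531.05
Unemployment Insurance: cap 291,000.00 − YTD 277,372.00 = 13,628.00 subject; 4% × 13,628.00 = 545.12
Training Fund Levy: 1% × 21,500.00 = 215.00
Total: 4,476.72 + 531.05 + 545.12 + 215.00 = 5,767.89

5,767.89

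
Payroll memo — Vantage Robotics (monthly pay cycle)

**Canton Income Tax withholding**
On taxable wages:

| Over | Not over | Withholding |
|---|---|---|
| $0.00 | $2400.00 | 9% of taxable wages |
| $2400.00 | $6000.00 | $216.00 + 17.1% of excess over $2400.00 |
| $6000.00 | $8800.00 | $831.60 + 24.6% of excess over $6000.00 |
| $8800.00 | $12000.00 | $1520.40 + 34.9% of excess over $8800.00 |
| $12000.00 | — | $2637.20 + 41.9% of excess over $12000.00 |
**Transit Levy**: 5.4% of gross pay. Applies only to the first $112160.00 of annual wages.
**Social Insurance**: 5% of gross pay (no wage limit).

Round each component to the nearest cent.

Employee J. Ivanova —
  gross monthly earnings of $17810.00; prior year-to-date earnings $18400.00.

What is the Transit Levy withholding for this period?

$961.74

Transit Levy: 5.4% × $17810.00 = $961.74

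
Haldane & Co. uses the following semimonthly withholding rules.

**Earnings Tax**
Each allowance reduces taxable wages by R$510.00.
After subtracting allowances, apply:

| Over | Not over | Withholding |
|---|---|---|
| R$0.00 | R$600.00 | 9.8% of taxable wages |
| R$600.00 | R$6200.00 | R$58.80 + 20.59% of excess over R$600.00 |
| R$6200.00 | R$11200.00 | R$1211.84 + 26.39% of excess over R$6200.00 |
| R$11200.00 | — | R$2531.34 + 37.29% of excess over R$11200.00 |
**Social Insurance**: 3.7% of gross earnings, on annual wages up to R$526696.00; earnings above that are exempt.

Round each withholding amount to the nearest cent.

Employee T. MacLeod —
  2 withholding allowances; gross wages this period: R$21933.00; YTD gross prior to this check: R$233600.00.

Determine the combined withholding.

Earnings Tax: taxable = R$21933.00 − 2×R$510.00 = R$20913.00
  R$2531.34 + 37.29% × (R$20913.00 − R$11200.00) = R$2531.34 + 37.29% × R$9713.00 = R$6153.32
Social Insurance: 3.7% × R$21933.00 = R$811.52
Total: R$6153.32 + R$811.52 = R$6964.84

R$6964.84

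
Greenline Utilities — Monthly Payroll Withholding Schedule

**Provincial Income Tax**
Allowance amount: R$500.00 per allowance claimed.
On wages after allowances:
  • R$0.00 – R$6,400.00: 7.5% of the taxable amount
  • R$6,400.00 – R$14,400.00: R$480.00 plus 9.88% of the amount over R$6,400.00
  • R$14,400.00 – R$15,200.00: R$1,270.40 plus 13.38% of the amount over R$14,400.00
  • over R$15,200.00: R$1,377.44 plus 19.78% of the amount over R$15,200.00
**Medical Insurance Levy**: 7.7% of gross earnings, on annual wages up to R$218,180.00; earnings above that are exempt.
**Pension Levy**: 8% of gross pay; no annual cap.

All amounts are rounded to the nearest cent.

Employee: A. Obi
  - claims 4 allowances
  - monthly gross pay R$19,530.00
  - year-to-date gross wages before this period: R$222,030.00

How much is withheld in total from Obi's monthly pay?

R$3,400.71

Provincial Income Tax: taxable = R$19,530.00 − 4×R$500.00 = R$17,530.00
  R$1,377.44 + 19.78% × (R$17,530.00 − R$15,200.00) = R$1,377.44 + 19.78% × R$2,330.00 = R$1,838.31
Medical Insurance Levy: YTD R$222,030.00 ≥ cap R$218,180.00 → R$0.00
Pension Levy: 8% × R$19,530.00 = R$1,562.40
Total: R$1,838.31 + R$0.00 + R$1,562.40 = R$3,400.71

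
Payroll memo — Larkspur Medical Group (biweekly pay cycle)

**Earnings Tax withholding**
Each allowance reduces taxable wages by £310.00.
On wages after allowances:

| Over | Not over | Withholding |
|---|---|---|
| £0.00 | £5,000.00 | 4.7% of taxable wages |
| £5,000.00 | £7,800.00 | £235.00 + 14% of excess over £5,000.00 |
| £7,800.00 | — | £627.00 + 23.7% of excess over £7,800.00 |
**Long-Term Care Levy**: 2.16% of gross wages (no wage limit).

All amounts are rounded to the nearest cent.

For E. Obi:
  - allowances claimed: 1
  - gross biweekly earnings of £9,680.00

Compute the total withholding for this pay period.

£1,208.18

Earnings Tax: taxable = £9,680.00 − 1×£310.00 = £9,370.00
  £627.00 + 23.7% × (£9,370.00 − £7,800.00) = £627.00 + 23.7% × £1,570.00 = £999.09
Long-Term Care Levy: 2.16% × £9,680.00 = £209.09
Total: £999.09 + £209.09 = £1,208.18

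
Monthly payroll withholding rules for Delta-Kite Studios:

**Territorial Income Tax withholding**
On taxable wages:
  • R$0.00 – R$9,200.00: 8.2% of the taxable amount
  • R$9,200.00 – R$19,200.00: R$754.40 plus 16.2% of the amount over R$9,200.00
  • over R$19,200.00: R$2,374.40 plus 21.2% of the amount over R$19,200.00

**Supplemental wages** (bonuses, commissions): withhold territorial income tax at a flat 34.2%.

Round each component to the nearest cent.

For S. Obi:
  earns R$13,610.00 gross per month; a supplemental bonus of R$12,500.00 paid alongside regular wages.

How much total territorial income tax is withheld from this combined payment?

R$5,743.82

Territorial Income Tax: taxable = R$13,610.00
  R$754.40 + 16.2% × (R$13,610.00 − R$9,200.00) = R$754.40 + 16.2% × R$4,410.00 = R$1,468.82
Supplemental (34.2% flat on bonus): 34.2% × R$12,500.00 = R$4,275.00
Total territorial income tax: R$1,468.82 + R$4,275.00 = R$5,743.82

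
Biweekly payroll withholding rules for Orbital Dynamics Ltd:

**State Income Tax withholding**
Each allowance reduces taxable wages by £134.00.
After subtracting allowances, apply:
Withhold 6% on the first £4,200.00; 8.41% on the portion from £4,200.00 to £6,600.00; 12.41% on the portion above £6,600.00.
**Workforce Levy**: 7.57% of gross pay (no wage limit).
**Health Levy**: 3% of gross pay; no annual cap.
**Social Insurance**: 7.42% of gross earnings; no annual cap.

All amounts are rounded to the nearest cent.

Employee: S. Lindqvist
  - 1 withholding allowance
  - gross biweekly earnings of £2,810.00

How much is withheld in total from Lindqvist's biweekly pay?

State Income Tax: taxable = £2,810.00 − 1×£134.00 = £2,676.00
  6% × £2,676.00 = £160.56
Workforce Levy: 7.57% × £2,810.00 = £212.72
Health Levy: 3% × £2,810.00 = £84.30
Social Insurance: 7.42% × £2,810.00 = £208.50
Total: £160.56 + £212.72 + £84.30 + £208.50 = £666.08

£666.08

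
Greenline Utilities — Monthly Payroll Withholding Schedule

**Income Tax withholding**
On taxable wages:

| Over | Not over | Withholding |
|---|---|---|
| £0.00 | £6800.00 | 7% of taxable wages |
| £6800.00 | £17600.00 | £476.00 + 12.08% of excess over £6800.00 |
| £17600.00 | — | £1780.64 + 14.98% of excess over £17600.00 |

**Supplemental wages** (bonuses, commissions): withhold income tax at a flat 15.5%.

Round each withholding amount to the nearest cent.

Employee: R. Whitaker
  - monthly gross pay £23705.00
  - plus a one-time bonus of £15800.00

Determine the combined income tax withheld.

Income Tax: taxable = £23705.00
  £1780.64 + 14.98% × (£23705.00 − £17600.00) = £1780.64 + 14.98% × £6105.00 = £2695.17
Supplemental (15.5% flat on bonus): 15.5% × £15800.00 = £2449.00
Total income tax: £2695.17 + £2449.00 = £5144.17

£5144.17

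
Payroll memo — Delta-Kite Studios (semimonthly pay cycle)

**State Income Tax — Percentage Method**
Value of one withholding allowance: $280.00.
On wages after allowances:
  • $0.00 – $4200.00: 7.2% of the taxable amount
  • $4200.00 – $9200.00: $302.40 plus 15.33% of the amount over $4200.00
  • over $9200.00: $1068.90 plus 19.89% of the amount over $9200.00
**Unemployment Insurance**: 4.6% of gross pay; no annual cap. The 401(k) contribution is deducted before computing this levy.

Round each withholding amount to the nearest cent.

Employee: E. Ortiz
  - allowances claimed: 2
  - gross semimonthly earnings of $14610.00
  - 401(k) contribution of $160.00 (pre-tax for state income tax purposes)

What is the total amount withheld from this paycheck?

$2666.44

State Income Tax: taxable = $14610.00 − $160.00 − 2×$280.00 = $13890.00
  $1068.90 + 19.89% × ($13890.00 − $9200.00) = $1068.90 + 19.89% × $4690.00 = $2001.74
Unemployment Insurance: 4.6% × $14450.00 = $664.70
Total: $2001.74 + $664.70 = $2666.44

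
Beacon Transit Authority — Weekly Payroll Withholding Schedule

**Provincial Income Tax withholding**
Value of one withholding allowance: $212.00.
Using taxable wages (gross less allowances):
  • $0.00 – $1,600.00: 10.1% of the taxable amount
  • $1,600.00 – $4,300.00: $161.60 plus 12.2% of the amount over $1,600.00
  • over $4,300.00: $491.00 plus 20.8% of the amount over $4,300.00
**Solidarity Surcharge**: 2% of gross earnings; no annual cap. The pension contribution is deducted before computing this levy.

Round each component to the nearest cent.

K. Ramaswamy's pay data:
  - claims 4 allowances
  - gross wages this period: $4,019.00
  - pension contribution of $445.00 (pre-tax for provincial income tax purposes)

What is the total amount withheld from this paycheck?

Provincial Income Tax: taxable = $4,019.00 − $445.00 − 4×$212.00 = $2,726.00
  $161.60 + 12.2% × ($2,726.00 − $1,600.00) = $161.60 + 12.2% × $1,126.00 = $298.97
Solidarity Surcharge: 2% × $3,574.00 = $71.48
Total: $298.97 + $71.48 = $370.45

$370.45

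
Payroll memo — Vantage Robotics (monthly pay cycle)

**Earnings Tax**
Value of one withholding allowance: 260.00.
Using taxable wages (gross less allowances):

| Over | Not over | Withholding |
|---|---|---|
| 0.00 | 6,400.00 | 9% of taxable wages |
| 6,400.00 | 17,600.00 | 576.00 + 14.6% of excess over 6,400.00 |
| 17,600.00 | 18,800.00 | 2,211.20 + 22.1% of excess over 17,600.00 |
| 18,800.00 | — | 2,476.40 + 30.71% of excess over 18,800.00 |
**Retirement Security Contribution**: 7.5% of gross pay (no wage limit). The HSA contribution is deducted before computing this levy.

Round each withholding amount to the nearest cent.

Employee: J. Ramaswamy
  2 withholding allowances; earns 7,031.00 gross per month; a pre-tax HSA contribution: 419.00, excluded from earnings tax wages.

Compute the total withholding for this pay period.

Earnings Tax: taxable = 7,031.00 − 419.00 − 2×260.00 = 6,092.00
  9% × 6,092.00 = 548.28
Retirement Security Contribution: 7.5% × 6,612.00 = 495.90
Total: 548.28 + 495.90 = 1,044.18

1,044.18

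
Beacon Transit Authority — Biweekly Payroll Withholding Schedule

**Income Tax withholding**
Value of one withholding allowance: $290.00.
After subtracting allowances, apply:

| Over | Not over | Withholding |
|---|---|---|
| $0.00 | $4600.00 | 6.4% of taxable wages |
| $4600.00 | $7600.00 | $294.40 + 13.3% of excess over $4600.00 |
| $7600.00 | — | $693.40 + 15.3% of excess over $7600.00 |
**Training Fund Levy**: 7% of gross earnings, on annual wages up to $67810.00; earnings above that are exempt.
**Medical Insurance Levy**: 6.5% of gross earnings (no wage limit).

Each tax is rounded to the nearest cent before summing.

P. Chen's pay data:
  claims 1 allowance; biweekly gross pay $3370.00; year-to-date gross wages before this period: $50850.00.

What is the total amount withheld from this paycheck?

$652.07

Income Tax: taxable = $3370.00 − 1×$290.00 = $3080.00
  6.4% × $3080.00 = $197.12
Training Fund Levy: 7% × $3370.00 = $235.90
Medical Insurance Levy: 6.5% × $3370.00 = $219.05
Total: $197.12 + $235.90 + $219.05 = $652.07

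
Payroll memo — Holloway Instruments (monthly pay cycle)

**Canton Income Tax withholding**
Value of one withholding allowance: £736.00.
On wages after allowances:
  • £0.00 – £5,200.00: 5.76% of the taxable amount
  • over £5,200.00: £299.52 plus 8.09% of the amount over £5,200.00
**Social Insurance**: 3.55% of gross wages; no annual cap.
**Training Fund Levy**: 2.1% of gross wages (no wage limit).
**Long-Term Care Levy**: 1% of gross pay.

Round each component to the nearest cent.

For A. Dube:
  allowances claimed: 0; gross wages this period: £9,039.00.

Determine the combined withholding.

£1,211.19

Canton Income Tax: taxable = £9,039.00
  £299.52 + 8.09% × (£9,039.00 − £5,200.00) = £299.52 + 8.09% × £3,839.00 = £610.10
Social Insurance: 3.55% × £9,039.00 = £320.88
Training Fund Levy: 2.1% × £9,039.00 = £189.82
Long-Term Care Levy: 1% × £9,039.00 = £90.39
Total: £610.10 + £320.88 + £189.82 + £90.39 = £1,211.19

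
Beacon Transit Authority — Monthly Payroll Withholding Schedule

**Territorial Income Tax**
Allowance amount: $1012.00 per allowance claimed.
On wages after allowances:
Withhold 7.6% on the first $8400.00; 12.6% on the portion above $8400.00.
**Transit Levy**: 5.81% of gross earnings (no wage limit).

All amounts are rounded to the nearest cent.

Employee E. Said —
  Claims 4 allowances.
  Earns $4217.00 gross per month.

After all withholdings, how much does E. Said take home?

Territorial Income Tax: taxable = $4217.00 − 4×$1012.00 = $169.00
  7.6% × $169.00 = $12.84
Transit Levy: 5.81% × $4217.00 = $245.01
Total withheld: $12.84 + $245.01 = $257.85
Net pay: $4217.00 − $257.85 = $3959.15

$3959.15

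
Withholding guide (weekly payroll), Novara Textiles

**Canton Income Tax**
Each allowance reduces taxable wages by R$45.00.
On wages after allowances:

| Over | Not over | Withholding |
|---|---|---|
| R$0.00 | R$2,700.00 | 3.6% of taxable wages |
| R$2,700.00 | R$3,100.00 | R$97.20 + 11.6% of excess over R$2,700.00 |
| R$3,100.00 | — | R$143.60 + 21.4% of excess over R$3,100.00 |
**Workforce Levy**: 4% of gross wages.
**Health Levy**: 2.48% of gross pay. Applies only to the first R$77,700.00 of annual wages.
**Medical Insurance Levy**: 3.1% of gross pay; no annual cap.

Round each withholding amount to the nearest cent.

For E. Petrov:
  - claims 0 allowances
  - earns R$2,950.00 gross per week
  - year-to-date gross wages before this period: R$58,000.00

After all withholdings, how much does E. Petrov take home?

Canton Income Tax: taxable = R$2,950.00
  R$97.20 + 11.6% × (R$2,950.00 − R$2,700.00) = R$97.20 + 11.6% × R$250.00 = R$126.20
Workforce Levy: 4% × R$2,950.00 = R$118.00
Health Levy: 2.48% × R$2,950.00 = R$73.16
Medical Insurance Levy: 3.1% × R$2,950.00 = R$91.45
Total withheld: R$126.20 + R$118.00 + R$73.16 + R$91.45 = R$408.81
Net pay: R$2,950.00 − R$408.81 = R$2,541.19

R$2,541.19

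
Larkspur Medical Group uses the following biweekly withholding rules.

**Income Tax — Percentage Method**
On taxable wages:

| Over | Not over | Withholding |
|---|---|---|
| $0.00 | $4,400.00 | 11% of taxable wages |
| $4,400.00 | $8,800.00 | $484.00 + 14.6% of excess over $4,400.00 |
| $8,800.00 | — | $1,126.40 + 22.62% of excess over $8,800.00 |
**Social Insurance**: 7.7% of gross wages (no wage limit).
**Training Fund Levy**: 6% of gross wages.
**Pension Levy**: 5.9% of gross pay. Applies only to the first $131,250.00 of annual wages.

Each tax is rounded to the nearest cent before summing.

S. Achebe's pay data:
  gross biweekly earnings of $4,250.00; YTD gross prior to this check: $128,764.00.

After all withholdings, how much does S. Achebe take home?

Income Tax: taxable = $4,250.00
  11% × $4,250.00 = $467.50
Social Insurance: 7.7% × $4,250.00 = $327.25
Training Fund Levy: 6% × $4,250.00 = $255.00
Pension Levy: cap $131,250.00 − YTD $128,764.00 = $2,486.00 subject; 5.9% × $2,486.00 = $146.67
Total withheld: $467.50 + $327.25 + $255.00 + $146.67 = $1,196.42
Net pay: $4,250.00 − $1,196.42 = $3,053.58

$3,053.58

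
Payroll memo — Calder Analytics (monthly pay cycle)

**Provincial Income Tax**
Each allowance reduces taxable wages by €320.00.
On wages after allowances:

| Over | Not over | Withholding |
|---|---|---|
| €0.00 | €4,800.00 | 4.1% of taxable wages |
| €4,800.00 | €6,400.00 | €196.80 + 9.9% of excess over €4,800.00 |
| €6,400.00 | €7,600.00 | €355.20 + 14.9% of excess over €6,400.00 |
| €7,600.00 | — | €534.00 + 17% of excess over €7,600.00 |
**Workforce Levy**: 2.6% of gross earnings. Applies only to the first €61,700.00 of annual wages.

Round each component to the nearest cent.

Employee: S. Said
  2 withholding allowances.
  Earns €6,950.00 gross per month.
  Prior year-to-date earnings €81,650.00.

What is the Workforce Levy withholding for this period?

Workforce Levy: YTD €81,650.00 ≥ cap €61,700.00 → €0.00

€0.00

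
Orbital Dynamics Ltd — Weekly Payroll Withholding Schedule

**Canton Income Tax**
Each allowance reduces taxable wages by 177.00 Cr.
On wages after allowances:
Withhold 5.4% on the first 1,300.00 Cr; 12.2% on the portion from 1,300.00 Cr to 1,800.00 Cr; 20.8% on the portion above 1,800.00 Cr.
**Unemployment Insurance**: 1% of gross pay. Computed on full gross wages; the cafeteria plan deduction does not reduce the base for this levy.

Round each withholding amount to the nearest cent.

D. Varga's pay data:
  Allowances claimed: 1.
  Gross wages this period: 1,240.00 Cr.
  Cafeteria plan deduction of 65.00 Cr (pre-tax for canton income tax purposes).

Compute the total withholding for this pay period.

66.29 Cr

Canton Income Tax: taxable = 1,240.00 Cr − 65.00 Cr − 1×177.00 Cr = 998.00 Cr
  5.4% × 998.00 Cr = 53.89 Cr
Unemployment Insurance: 1% × 1,240.00 Cr = 12.40 Cr
Total: 53.89 Cr + 12.40 Cr = 66.29 Cr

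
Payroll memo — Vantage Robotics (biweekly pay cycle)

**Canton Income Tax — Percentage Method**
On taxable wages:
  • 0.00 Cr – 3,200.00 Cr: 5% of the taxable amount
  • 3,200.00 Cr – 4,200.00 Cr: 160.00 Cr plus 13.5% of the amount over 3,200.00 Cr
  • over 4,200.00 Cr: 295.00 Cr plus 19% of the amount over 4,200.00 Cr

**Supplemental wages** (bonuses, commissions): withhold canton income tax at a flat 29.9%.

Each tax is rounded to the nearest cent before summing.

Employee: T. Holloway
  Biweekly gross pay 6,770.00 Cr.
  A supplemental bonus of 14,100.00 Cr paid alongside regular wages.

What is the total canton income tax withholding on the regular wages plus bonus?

Canton Income Tax: taxable = 6,770.00 Cr
  295.00 Cr + 19% × (6,770.00 Cr − 4,200.00 Cr) = 295.00 Cr + 19% × 2,570.00 Cr = 783.30 Cr
Supplemental (29.9% flat on bonus): 29.9% × 14,100.00 Cr = 4,215.90 Cr
Total canton income tax: 783.30 Cr + 4,215.90 Cr = 4,999.20 Cr

4,999.20 Cr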